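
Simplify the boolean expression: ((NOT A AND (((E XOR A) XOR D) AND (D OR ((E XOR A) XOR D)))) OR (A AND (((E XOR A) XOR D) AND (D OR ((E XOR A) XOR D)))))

By distribution ((E AND v) OR (E AND NOT v) = E) then absorption (E AND (E OR v) = E):
= ((E XOR A) XOR D)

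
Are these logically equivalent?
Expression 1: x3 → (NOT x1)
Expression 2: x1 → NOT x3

Yes, Contrapositive is always equivalent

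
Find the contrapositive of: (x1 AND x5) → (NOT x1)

Contrapositive: x1 → NOT (x1 AND x5)
Note: A statement and its contrapositive are logically equivalent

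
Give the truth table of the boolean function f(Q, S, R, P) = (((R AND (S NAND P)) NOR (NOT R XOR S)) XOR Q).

Q | S | R | P | Output
----------------------
0 | 0 | 0 | 0 | 0
0 | 0 | 0 | 1 | 0
0 | 0 | 1 | 0 | 0
0 | 0 | 1 | 1 | 0
0 | 1 | 0 | 0 | 1
0 | 1 | 0 | 1 | 1
0 | 1 | 1 | 0 | 0
0 | 1 | 1 | 1 | 0
1 | 0 | 0 | 0 | 1
1 | 0 | 0 | 1 | 1
1 | 0 | 1 | 0 | 1
1 | 0 | 1 | 1 | 1
1 | 1 | 0 | 0 | 0
1 | 1 | 0 | 1 | 0
1 | 1 | 1 | 0 | 1
1 | 1 | 1 | 1 | 1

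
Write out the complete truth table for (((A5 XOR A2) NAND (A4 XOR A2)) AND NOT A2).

A4 | A5 | A2 | Output
---------------------
0 | 0 | 0 | 1
0 | 0 | 1 | 0
0 | 1 | 0 | 1
0 | 1 | 1 | 0
1 | 0 | 0 | 1
1 | 0 | 1 | 0
1 | 1 | 0 | 0
1 | 1 | 1 | 0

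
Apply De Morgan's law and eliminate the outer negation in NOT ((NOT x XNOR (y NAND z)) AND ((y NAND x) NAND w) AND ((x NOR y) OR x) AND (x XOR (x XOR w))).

NOT (NOT x XNOR (y NAND z)) OR NOT ((y NAND x) NAND w) OR NOT ((x NOR y) OR x) OR NOT (x XOR (x XOR w))
De Morgan's: NOT(AND of terms) = OR of negations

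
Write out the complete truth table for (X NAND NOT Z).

Z | X | Output
--------------
0 | 0 | 1
0 | 1 | 0
1 | 0 | 1
1 | 1 | 1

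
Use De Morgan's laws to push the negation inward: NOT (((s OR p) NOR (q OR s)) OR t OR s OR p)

NOT ((s OR p) NOR (q OR s)) AND NOT t AND NOT s AND NOT p
De Morgan's: NOT(OR of terms) = AND of negations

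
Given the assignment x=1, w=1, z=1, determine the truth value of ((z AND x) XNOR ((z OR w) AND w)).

Substituting: ((1 AND 1) XNOR ((1 OR 1) AND 1))
= 1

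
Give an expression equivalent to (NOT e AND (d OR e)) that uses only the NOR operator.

(((e NOR e) NOR (e NOR e)) NOR (((d NOR e) NOR (d NOR e)) NOR ((d NOR e) NOR (d NOR e))))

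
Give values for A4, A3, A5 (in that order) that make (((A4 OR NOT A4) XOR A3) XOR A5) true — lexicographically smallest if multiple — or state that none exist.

A4=0, A3=0, A5=0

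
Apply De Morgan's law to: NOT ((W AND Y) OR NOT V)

NOT (W AND Y) AND V
De Morgan's: NOT(OR of terms) = AND of negations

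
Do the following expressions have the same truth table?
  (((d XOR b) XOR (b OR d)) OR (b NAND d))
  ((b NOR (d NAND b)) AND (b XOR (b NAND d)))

No. Counterexample: with d=0, b=0, Expression 1 = 1 but Expression 2 = 0.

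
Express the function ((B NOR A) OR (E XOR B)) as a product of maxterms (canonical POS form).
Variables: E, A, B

ΠM(2, 5, 7) = (E OR NOT A OR B) AND (NOT E OR A OR NOT B) AND (NOT E OR NOT A OR NOT B)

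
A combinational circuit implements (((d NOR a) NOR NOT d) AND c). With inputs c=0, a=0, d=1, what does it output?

Substituting: (((1 NOR 0) NOR NOT 1) AND 0)
= 0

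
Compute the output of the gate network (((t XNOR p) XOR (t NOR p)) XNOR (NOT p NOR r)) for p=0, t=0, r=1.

Substituting: (((0 XNOR 0) XOR (0 NOR 0)) XNOR (NOT 0 NOR 1))
= 1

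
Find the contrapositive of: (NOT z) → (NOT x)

Contrapositive: x → z
Note: A statement and its contrapositive are logically equivalent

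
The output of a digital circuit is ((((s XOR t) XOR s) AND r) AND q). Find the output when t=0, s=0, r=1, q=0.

Substituting: ((((0 XOR 0) XOR 0) AND 1) AND 0)
= 0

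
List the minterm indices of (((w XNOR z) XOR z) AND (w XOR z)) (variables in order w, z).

Σm(1) = (NOT w AND z)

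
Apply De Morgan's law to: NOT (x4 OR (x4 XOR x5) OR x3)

NOT x4 AND NOT (x4 XOR x5) AND NOT x3
De Morgan's: NOT(OR of terms) = AND of negations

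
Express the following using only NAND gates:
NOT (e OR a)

(((e NAND e) NAND (a NAND a)) NAND ((e NAND e) NAND (a NAND a)))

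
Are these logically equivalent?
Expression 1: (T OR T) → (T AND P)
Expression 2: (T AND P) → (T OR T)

No, Converse is not equivalent to original (counterexample: P=0, T=1)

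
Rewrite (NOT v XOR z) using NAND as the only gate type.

(((v NAND v) NAND ((v NAND v) NAND z)) NAND (z NAND ((v NAND v) NAND z)))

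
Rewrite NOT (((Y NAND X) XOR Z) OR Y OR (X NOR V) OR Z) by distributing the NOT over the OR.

NOT ((Y NAND X) XOR Z) AND NOT Y AND NOT (X NOR V) AND NOT Z
De Morgan's: NOT(OR of terms) = AND of negations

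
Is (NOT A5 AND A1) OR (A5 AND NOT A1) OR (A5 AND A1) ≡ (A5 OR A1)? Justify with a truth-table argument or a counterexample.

Yes, they are equivalent — the two output columns agree on all 4 assignments:
A5 | A1 | Expression 1 | Expression 2
-------------------------------------
0 | 0 | 0 | 0
0 | 1 | 1 | 1
1 | 0 | 1 | 1
1 | 1 | 1 | 1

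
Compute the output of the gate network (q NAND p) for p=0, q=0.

Substituting: (0 NAND 0)
= 1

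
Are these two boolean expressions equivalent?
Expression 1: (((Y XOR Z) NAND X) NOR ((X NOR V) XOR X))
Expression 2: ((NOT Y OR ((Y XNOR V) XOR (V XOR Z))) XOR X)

No. Counterexample: with V=0, Z=0, Y=0, X=0, Expression 1 = 0 but Expression 2 = 1.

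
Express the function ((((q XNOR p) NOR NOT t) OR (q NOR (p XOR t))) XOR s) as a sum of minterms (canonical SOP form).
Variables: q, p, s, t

Σm(0, 3, 5, 6, 9, 10, 14, 15) = (NOT q AND NOT p AND NOT s AND NOT t) OR (NOT q AND NOT p AND s AND t) OR (NOT q AND p AND NOT s AND t) OR (NOT q AND p AND s AND NOT t) OR (q AND NOT p AND NOT s AND t) OR (q AND NOT p AND s AND NOT t) OR (q AND p AND s AND NOT t) OR (q AND p AND s AND t)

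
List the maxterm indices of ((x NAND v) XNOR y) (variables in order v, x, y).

ΠM(0, 2, 4, 7) = (v OR x OR y) AND (v OR NOT x OR y) AND (NOT v OR x OR y) AND (NOT v OR NOT x OR NOT y)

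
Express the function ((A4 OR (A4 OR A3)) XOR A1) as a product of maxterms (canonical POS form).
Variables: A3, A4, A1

ΠM(0, 3, 5, 7) = (A3 OR A4 OR A1) AND (A3 OR NOT A4 OR NOT A1) AND (NOT A3 OR A4 OR NOT A1) AND (NOT A3 OR NOT A4 OR NOT A1)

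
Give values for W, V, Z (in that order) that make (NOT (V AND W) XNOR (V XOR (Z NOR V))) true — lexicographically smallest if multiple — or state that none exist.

W=0, V=0, Z=0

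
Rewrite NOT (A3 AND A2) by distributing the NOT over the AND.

NOT A3 OR NOT A2
De Morgan's: NOT(AND of terms) = OR of negations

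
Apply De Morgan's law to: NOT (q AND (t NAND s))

NOT q OR NOT (t NAND s)
De Morgan's: NOT(AND of terms) = OR of negations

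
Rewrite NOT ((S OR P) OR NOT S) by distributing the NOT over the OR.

NOT (S OR P) AND S
De Morgan's: NOT(OR of terms) = AND of negations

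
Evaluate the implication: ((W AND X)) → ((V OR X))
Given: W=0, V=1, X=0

Antecedent ((W AND X)) = 0; consequent ((V OR X)) = 1.
0 → 1 = 1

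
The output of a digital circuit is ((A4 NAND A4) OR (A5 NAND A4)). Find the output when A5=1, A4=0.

Substituting: ((0 NAND 0) OR (1 NAND 0))
= 1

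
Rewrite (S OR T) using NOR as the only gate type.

((S NOR T) NOR (S NOR T))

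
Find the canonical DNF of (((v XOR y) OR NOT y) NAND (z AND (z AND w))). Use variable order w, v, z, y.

(NOT w AND NOT v AND NOT z AND NOT y) OR (NOT w AND NOT v AND NOT z AND y) OR (NOT w AND NOT v AND z AND NOT y) OR (NOT w AND NOT v AND z AND y) OR (NOT w AND v AND NOT z AND NOT y) OR (NOT w AND v AND NOT z AND y) OR (NOT w AND v AND z AND NOT y) OR (NOT w AND v AND z AND y) OR (w AND NOT v AND NOT z AND NOT y) OR (w AND NOT v AND NOT z AND y) OR (w AND v AND NOT z AND NOT y) OR (w AND v AND NOT z AND y) OR (w AND v AND z AND y)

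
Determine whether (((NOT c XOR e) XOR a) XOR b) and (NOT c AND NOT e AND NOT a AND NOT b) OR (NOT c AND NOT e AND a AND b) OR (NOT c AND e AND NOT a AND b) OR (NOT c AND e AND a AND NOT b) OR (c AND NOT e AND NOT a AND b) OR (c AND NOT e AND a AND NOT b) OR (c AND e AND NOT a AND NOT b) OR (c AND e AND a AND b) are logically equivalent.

Yes, they are equivalent — the two output columns agree on all 16 assignments:
c | e | a | b | Expression 1 | Expression 2
-------------------------------------------
0 | 0 | 0 | 0 | 1 | 1
0 | 0 | 0 | 1 | 0 | 0
0 | 0 | 1 | 0 | 0 | 0
0 | 0 | 1 | 1 | 1 | 1
0 | 1 | 0 | 0 | 0 | 0
0 | 1 | 0 | 1 | 1 | 1
0 | 1 | 1 | 0 | 1 | 1
0 | 1 | 1 | 1 | 0 | 0
1 | 0 | 0 | 0 | 0 | 0
1 | 0 | 0 | 1 | 1 | 1
1 | 0 | 1 | 0 | 1 | 1
1 | 0 | 1 | 1 | 0 | 0
1 | 1 | 0 | 0 | 1 | 1
1 | 1 | 0 | 1 | 0 | 0
1 | 1 | 1 | 0 | 0 | 0
1 | 1 | 1 | 1 | 1 | 1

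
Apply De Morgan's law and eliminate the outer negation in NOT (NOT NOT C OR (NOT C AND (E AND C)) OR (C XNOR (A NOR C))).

NOT C AND NOT (NOT C AND (E AND C)) AND NOT (C XNOR (A NOR C))
De Morgan's: NOT(OR of terms) = AND of negations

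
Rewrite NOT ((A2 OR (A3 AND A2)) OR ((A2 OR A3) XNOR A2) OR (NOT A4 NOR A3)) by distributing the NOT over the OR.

NOT (A2 OR (A3 AND A2)) AND NOT ((A2 OR A3) XNOR A2) AND NOT (NOT A4 NOR A3)
De Morgan's: NOT(OR of terms) = AND of negations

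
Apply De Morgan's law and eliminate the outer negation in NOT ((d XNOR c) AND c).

NOT (d XNOR c) OR NOT c
De Morgan's: NOT(AND of terms) = OR of negations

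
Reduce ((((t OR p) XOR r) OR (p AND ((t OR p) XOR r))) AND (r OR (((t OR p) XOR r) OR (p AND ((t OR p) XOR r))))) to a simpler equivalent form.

By absorption (E AND (E OR v) = E) then absorption (E OR (E AND v) = E):
= ((t OR p) XOR r)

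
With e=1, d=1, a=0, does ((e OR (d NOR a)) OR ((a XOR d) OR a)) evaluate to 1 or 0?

Substituting: ((1 OR (1 NOR 0)) OR ((0 XOR 1) OR 0))
= 1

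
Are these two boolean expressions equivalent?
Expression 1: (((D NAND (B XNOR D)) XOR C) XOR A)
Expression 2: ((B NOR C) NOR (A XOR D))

No. Counterexample: with C=0, A=0, B=0, D=0, Expression 1 = 1 but Expression 2 = 0.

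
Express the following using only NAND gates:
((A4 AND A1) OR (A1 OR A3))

((((A4 NAND A1) NAND (A4 NAND A1)) NAND ((A4 NAND A1) NAND (A4 NAND A1))) NAND (((A1 NAND A1) NAND (A3 NAND A3)) NAND ((A1 NAND A1) NAND (A3 NAND A3))))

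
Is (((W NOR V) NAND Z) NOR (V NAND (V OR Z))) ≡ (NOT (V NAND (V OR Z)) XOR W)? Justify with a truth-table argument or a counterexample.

No. Counterexample: with Z=0, V=0, W=1, Expression 1 = 0 but Expression 2 = 1.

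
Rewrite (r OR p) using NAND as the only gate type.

((r NAND r) NAND (p NAND p))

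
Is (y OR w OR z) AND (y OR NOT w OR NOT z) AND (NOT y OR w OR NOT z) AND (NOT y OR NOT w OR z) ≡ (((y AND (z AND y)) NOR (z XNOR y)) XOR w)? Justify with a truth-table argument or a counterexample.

Yes, they are equivalent — the two output columns agree on all 8 assignments:
y | w | z | Expression 1 | Expression 2
---------------------------------------
0 | 0 | 0 | 0 | 0
0 | 0 | 1 | 1 | 1
0 | 1 | 0 | 1 | 1
0 | 1 | 1 | 0 | 0
1 | 0 | 0 | 1 | 1
1 | 0 | 1 | 0 | 0
1 | 1 | 0 | 0 | 0
1 | 1 | 1 | 1 | 1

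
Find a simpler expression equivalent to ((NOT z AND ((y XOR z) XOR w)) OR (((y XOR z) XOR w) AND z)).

By distribution ((E AND v) OR (E AND NOT v) = E):
= ((y XOR z) XOR w)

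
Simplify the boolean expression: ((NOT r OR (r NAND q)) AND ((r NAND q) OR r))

By distribution ((E OR v) AND (E OR NOT v) = E):
= (r NAND q)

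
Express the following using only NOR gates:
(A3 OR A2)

((A3 NOR A2) NOR (A3 NOR A2))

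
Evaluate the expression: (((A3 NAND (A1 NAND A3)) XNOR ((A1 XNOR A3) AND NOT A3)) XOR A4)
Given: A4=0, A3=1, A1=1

Substituting: (((1 NAND (1 NAND 1)) XNOR ((1 XNOR 1) AND NOT 1)) XOR 0)
= 0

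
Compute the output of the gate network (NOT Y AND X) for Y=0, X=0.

Substituting: (NOT 0 AND 0)
= 0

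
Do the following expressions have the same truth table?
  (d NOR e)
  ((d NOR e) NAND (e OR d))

No. Counterexample: with d=0, e=1, Expression 1 = 0 but Expression 2 = 1.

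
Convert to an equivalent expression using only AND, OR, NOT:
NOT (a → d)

a AND NOT d
(Negated implication: NOT(A → B) = A AND NOT B)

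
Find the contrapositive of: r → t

Contrapositive: NOT t → NOT r
Note: A statement and its contrapositive are logically equivalent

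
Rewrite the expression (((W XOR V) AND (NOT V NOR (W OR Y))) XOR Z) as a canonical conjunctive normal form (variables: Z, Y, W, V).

(Z OR Y OR W OR V) AND (Z OR Y OR NOT W OR V) AND (Z OR Y OR NOT W OR NOT V) AND (Z OR NOT Y OR W OR V) AND (Z OR NOT Y OR W OR NOT V) AND (Z OR NOT Y OR NOT W OR V) AND (Z OR NOT Y OR NOT W OR NOT V) AND (NOT Z OR Y OR W OR NOT V)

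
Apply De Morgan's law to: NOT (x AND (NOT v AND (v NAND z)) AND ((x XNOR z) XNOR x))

NOT x OR NOT (NOT v AND (v NAND z)) OR NOT ((x XNOR z) XNOR x)
De Morgan's: NOT(AND of terms) = OR of negations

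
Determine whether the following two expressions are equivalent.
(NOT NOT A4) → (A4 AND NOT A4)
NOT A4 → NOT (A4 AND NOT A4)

No, Inverse is not equivalent to original (counterexample: A4=1, A2=0)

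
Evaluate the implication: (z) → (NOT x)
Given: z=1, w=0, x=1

Antecedent (z) = 1; consequent (NOT x) = 0.
1 → 0 = 0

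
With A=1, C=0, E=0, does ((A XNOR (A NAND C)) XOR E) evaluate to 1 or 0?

Substituting: ((1 XNOR (1 NAND 0)) XOR 0)
= 1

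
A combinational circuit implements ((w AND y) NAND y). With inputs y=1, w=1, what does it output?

Substituting: ((1 AND 1) NAND 1)
= 0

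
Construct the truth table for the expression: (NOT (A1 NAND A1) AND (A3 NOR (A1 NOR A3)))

A3 | A1 | Output
----------------
0 | 0 | 0
0 | 1 | 1
1 | 0 | 0
1 | 1 | 0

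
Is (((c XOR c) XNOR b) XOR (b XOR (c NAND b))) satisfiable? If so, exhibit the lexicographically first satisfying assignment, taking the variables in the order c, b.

c=1, b=1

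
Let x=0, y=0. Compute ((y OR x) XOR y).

Substituting: ((0 OR 0) XOR 0)
= 0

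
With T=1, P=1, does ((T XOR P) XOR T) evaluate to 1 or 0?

Substituting: ((1 XOR 1) XOR 1)
= 1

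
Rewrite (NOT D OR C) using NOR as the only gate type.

(((D NOR D) NOR C) NOR ((D NOR D) NOR C))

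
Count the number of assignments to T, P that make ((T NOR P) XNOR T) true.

Satisfying assignments: (0,1)
Count: 1 out of 4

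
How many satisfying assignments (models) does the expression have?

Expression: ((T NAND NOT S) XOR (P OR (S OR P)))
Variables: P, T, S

Satisfying assignments: (0,0,0), (1,1,0)
Count: 2 out of 8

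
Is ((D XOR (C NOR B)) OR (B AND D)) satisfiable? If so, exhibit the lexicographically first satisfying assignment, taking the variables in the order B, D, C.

B=0, D=0, C=0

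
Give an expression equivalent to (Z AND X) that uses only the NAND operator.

((Z NAND X) NAND (Z NAND X))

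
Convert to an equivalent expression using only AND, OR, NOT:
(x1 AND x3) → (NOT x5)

NOT (x1 AND x3) OR (NOT x5)
(Implication elimination: A → B = NOT A OR B)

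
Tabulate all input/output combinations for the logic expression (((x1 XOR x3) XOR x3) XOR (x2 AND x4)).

x3 | x4 | x2 | x1 | Output
--------------------------
0 | 0 | 0 | 0 | 0
0 | 0 | 0 | 1 | 1
0 | 0 | 1 | 0 | 0
0 | 0 | 1 | 1 | 1
0 | 1 | 0 | 0 | 0
0 | 1 | 0 | 1 | 1
0 | 1 | 1 | 0 | 1
0 | 1 | 1 | 1 | 0
1 | 0 | 0 | 0 | 0
1 | 0 | 0 | 1 | 1
1 | 0 | 1 | 0 | 0
1 | 0 | 1 | 1 | 1
1 | 1 | 0 | 0 | 0
1 | 1 | 0 | 1 | 1
1 | 1 | 1 | 0 | 1
1 | 1 | 1 | 1 | 0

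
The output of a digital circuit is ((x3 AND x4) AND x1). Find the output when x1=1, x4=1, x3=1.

Substituting: ((1 AND 1) AND 1)
= 1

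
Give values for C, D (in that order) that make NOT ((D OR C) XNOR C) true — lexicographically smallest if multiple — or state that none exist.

C=0, D=1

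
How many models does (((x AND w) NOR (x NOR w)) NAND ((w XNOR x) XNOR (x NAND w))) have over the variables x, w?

Satisfying assignments: (0,0), (0,1), (1,0), (1,1)
Count: 4 out of 4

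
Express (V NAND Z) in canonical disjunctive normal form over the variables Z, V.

(NOT Z AND NOT V) OR (NOT Z AND V) OR (Z AND NOT V)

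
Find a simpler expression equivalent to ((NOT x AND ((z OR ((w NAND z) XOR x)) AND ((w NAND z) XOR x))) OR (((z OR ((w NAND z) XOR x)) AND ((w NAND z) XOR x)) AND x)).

By distribution ((E AND v) OR (E AND NOT v) = E) then absorption (E AND (E OR v) = E):
= ((w NAND z) XOR x)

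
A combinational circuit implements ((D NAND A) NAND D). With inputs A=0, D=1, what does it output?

Substituting: ((1 NAND 0) NAND 1)
= 0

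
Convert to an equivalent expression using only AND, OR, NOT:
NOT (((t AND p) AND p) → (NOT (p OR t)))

((t AND p) AND p) AND (p OR t)
(Negated implication: NOT(A → B) = A AND NOT B)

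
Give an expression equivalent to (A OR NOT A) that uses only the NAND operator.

((A NAND A) NAND ((A NAND A) NAND (A NAND A)))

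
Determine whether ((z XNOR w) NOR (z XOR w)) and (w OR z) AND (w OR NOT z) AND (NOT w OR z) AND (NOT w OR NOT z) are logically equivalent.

Yes, they are equivalent — the two output columns agree on all 4 assignments:
w | z | Expression 1 | Expression 2
-----------------------------------
0 | 0 | 0 | 0
0 | 1 | 0 | 0
1 | 0 | 0 | 0
1 | 1 | 0 | 0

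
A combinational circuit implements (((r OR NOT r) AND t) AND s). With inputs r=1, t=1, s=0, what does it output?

Substituting: (((1 OR NOT 1) AND 1) AND 0)
= 0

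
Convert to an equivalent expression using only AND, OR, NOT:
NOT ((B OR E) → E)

(B OR E) AND NOT E
(Negated implication: NOT(A → B) = A AND NOT B)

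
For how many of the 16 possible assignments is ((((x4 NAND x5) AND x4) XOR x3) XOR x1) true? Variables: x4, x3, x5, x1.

Satisfying assignments: (0,0,0,1), (0,0,1,1), (0,1,0,0), (0,1,1,0), (1,0,0,0), (1,0,1,1), (1,1,0,1), (1,1,1,0)
Count: 8 out of 16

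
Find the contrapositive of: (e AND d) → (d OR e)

Contrapositive: NOT (d OR e) → NOT (e AND d)
Note: A statement and its contrapositive are logically equivalent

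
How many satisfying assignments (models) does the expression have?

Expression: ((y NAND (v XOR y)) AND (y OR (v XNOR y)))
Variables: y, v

Satisfying assignments: (0,0), (1,1)
Count: 2 out of 4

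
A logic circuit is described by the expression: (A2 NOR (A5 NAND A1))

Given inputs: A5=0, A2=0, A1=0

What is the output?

Substituting: (0 NOR (0 NAND 0))
= 0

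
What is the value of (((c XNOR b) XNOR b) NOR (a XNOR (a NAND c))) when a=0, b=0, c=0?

Substituting: (((0 XNOR 0) XNOR 0) NOR (0 XNOR (0 NAND 0)))
= 1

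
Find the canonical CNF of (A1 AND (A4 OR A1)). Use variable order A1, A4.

(A1 OR A4) AND (A1 OR NOT A4)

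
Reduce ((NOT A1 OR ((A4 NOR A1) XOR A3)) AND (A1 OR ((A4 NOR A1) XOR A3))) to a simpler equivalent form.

By distribution ((E OR v) AND (E OR NOT v) = E):
= ((A4 NOR A1) XOR A3)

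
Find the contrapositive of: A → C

Contrapositive: NOT C → NOT A
Note: A statement and its contrapositive are logically equivalent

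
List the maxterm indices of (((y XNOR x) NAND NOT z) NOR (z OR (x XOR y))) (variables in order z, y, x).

ΠM(1, 2, 4, 5, 6, 7) = (z OR y OR NOT x) AND (z OR NOT y OR x) AND (NOT z OR y OR x) AND (NOT z OR y OR NOT x) AND (NOT z OR NOT y OR x) AND (NOT z OR NOT y OR NOT x)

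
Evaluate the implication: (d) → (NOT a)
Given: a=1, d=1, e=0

Antecedent (d) = 1; consequent (NOT a) = 0.
1 → 0 = 0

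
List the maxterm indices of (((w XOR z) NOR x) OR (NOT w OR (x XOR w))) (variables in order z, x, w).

ΠM(3, 7) = (z OR NOT x OR NOT w) AND (NOT z OR NOT x OR NOT w)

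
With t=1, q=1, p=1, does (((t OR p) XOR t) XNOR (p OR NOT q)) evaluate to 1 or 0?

Substituting: (((1 OR 1) XOR 1) XNOR (1 OR NOT 1))
= 0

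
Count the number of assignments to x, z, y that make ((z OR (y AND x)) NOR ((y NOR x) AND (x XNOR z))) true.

Satisfying assignments: (0,0,1), (1,0,0)
Count: 2 out of 8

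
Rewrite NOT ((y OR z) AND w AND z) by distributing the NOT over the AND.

NOT (y OR z) OR NOT w OR NOT z
De Morgan's: NOT(AND of terms) = OR of negations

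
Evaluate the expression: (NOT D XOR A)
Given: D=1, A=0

Substituting: (NOT 1 XOR 0)
= 0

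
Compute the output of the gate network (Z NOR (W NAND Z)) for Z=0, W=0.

Substituting: (0 NOR (0 NAND 0))
= 0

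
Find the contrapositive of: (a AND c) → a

Contrapositive: NOT a → NOT (a AND c)
Note: A statement and its contrapositive are logically equivalent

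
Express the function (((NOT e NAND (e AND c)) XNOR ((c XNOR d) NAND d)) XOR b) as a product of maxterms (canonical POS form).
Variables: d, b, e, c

ΠM(4, 5, 6, 7, 9, 11, 12, 14) = (d OR NOT b OR e OR c) AND (d OR NOT b OR e OR NOT c) AND (d OR NOT b OR NOT e OR c) AND (d OR NOT b OR NOT e OR NOT c) AND (NOT d OR b OR e OR NOT c) AND (NOT d OR b OR NOT e OR NOT c) AND (NOT d OR NOT b OR e OR c) AND (NOT d OR NOT b OR NOT e OR c)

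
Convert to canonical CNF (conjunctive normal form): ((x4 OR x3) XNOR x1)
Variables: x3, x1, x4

(x3 OR x1 OR NOT x4) AND (x3 OR NOT x1 OR x4) AND (NOT x3 OR x1 OR x4) AND (NOT x3 OR x1 OR NOT x4)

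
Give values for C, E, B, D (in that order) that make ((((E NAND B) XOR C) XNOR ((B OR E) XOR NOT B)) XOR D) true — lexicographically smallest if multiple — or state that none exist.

C=0, E=0, B=0, D=0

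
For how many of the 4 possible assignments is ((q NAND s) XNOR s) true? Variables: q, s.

Satisfying assignments: (0,1)
Count: 1 out of 4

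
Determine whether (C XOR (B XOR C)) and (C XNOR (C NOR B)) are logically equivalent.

No. Counterexample: with B=1, C=1, Expression 1 = 1 but Expression 2 = 0.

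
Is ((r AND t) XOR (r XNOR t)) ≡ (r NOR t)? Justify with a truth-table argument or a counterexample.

Yes, they are equivalent — the two output columns agree on all 4 assignments:
t | r | Expression 1 | Expression 2
-----------------------------------
0 | 0 | 1 | 1
0 | 1 | 0 | 0
1 | 0 | 0 | 0
1 | 1 | 0 | 0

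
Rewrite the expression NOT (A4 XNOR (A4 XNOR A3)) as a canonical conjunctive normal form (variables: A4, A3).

(A4 OR NOT A3) AND (NOT A4 OR NOT A3)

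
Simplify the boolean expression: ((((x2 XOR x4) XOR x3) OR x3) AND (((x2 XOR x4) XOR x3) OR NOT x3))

By distribution ((E OR v) AND (E OR NOT v) = E):
= ((x2 XOR x4) XOR x3)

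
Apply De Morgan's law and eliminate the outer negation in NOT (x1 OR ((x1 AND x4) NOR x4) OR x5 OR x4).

NOT x1 AND NOT ((x1 AND x4) NOR x4) AND NOT x5 AND NOT x4
De Morgan's: NOT(OR of terms) = AND of negations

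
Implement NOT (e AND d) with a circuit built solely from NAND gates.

(((e NAND d) NAND (e NAND d)) NAND ((e NAND d) NAND (e NAND d)))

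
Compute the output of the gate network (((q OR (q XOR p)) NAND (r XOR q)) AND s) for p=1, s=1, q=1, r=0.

Substituting: (((1 OR (1 XOR 1)) NAND (0 XOR 1)) AND 1)
= 0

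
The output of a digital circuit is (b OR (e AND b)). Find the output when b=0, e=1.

Substituting: (0 OR (1 AND 0))
= 0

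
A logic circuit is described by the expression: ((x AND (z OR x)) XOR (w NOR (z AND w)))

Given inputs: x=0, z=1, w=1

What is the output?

Substituting: ((0 AND (1 OR 0)) XOR (1 NOR (1 AND 1)))
= 0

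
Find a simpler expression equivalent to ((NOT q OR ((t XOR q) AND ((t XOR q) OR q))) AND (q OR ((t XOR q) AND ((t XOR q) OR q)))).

By distribution ((E OR v) AND (E OR NOT v) = E) then absorption (E AND (E OR v) = E):
= (t XOR q)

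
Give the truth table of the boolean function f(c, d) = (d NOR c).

c | d | Output
--------------
0 | 0 | 1
0 | 1 | 0
1 | 0 | 0
1 | 1 | 0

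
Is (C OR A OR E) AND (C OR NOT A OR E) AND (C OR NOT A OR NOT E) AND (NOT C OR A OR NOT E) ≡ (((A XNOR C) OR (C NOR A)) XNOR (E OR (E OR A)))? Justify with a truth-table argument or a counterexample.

Yes, they are equivalent — the two output columns agree on all 8 assignments:
C | A | E | Expression 1 | Expression 2
---------------------------------------
0 | 0 | 0 | 0 | 0
0 | 0 | 1 | 1 | 1
0 | 1 | 0 | 0 | 0
0 | 1 | 1 | 0 | 0
1 | 0 | 0 | 1 | 1
1 | 0 | 1 | 0 | 0
1 | 1 | 0 | 1 | 1
1 | 1 | 1 | 1 | 1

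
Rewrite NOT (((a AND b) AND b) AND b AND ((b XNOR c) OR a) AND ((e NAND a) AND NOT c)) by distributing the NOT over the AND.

NOT ((a AND b) AND b) OR NOT b OR NOT ((b XNOR c) OR a) OR NOT ((e NAND a) AND NOT c)
De Morgan's: NOT(AND of terms) = OR of negations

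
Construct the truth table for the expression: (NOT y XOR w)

y | w | Output
--------------
0 | 0 | 1
0 | 1 | 0
1 | 0 | 0
1 | 1 | 1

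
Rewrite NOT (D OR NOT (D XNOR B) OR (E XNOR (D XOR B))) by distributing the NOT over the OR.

NOT D AND (D XNOR B) AND NOT (E XNOR (D XOR B))
De Morgan's: NOT(OR of terms) = AND of negations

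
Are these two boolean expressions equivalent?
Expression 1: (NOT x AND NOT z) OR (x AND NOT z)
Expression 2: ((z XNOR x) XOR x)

Yes, they are equivalent — the two output columns agree on all 4 assignments:
x | z | Expression 1 | Expression 2
-----------------------------------
0 | 0 | 1 | 1
0 | 1 | 0 | 0
1 | 0 | 1 | 1
1 | 1 | 0 | 0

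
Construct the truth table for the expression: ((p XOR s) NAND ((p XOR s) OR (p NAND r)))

s | p | r | Output
------------------
0 | 0 | 0 | 1
0 | 0 | 1 | 1
0 | 1 | 0 | 0
0 | 1 | 1 | 0
1 | 0 | 0 | 0
1 | 0 | 1 | 0
1 | 1 | 0 | 1
1 | 1 | 1 | 1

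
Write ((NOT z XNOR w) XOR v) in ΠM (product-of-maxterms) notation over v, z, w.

ΠM(0, 3, 5, 6) = (v OR z OR w) AND (v OR NOT z OR NOT w) AND (NOT v OR z OR NOT w) AND (NOT v OR NOT z OR w)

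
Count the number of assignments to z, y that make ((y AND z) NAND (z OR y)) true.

Satisfying assignments: (0,0), (0,1), (1,0)
Count: 3 out of 4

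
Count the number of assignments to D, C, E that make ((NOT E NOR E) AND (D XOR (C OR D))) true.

No assignment satisfies the expression.
Count: 0 out of 8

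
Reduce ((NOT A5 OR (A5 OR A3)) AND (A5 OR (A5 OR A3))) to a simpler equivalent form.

By distribution ((E OR v) AND (E OR NOT v) = E):
= (A5 OR A3)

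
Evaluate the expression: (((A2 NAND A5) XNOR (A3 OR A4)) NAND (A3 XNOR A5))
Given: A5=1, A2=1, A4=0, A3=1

Substituting: (((1 NAND 1) XNOR (1 OR 0)) NAND (1 XNOR 1))
= 1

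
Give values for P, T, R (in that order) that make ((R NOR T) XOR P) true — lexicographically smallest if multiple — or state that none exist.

P=0, T=0, R=0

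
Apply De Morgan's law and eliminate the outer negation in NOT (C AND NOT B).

NOT C OR B
De Morgan's: NOT(AND of terms) = OR of negations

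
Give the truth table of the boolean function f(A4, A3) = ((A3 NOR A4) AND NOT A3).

A4 | A3 | Output
----------------
0 | 0 | 1
0 | 1 | 0
1 | 0 | 0
1 | 1 | 0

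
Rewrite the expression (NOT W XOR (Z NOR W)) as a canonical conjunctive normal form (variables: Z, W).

(Z OR W) AND (Z OR NOT W) AND (NOT Z OR NOT W)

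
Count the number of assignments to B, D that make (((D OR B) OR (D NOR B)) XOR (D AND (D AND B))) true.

Satisfying assignments: (0,0), (0,1), (1,0)
Count: 3 out of 4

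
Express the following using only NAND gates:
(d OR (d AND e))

((d NAND d) NAND (((d NAND e) NAND (d NAND e)) NAND ((d NAND e) NAND (d NAND e))))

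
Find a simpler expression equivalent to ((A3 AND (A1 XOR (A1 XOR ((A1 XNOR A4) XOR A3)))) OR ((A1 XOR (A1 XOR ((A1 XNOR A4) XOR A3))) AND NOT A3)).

By distribution ((E AND v) OR (E AND NOT v) = E) then XOR self-cancellation ((E XOR v) XOR v = E):
= ((A1 XNOR A4) XOR A3)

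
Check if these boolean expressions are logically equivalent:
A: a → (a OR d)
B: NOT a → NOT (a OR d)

No, Inverse is not equivalent to original (counterexample: d=1, a=0)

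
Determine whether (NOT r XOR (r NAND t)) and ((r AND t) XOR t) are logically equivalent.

No. Counterexample: with r=0, t=1, Expression 1 = 0 but Expression 2 = 1.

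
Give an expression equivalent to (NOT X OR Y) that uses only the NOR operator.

(((X NOR X) NOR Y) NOR ((X NOR X) NOR Y))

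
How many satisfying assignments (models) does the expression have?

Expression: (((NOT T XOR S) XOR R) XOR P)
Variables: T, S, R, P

Satisfying assignments: (0,0,0,0), (0,0,1,1), (0,1,0,1), (0,1,1,0), (1,0,0,1), (1,0,1,0), (1,1,0,0), (1,1,1,1)
Count: 8 out of 16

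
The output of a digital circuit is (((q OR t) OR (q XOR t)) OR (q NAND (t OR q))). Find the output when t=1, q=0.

Substituting: (((0 OR 1) OR (0 XOR 1)) OR (0 NAND (1 OR 0)))
= 1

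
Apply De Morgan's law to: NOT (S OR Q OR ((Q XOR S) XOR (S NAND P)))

NOT S AND NOT Q AND NOT ((Q XOR S) XOR (S NAND P))
De Morgan's: NOT(OR of terms) = AND of negations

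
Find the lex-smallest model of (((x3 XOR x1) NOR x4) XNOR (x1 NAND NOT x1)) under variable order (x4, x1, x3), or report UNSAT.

x4=0, x1=0, x3=0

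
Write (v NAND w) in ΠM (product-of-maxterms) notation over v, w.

ΠM(3) = (NOT v OR NOT w)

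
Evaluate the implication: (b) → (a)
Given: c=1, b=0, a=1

Antecedent (b) = 0; consequent (a) = 1.
0 → 1 = 1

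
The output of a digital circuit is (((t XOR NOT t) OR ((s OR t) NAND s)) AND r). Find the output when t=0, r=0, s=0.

Substituting: (((0 XOR NOT 0) OR ((0 OR 0) NAND 0)) AND 0)
= 0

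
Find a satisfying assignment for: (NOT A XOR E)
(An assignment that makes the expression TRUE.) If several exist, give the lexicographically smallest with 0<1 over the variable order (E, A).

E=0, A=0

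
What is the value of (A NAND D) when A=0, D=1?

Substituting: (0 NAND 1)
= 1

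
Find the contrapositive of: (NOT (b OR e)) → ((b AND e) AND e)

Contrapositive: NOT ((b AND e) AND e) → (b OR e)
Note: A statement and its contrapositive are logically equivalent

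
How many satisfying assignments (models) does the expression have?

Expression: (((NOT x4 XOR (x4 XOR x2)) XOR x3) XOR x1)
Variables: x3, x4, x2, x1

Satisfying assignments: (0,0,0,0), (0,0,1,1), (0,1,0,0), (0,1,1,1), (1,0,0,1), (1,0,1,0), (1,1,0,1), (1,1,1,0)
Count: 8 out of 16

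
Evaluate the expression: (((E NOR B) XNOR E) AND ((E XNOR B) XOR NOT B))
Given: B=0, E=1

Substituting: (((1 NOR 0) XNOR 1) AND ((1 XNOR 0) XOR NOT 0))
= 0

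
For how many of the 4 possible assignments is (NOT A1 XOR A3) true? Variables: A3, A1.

Satisfying assignments: (0,0), (1,1)
Count: 2 out of 4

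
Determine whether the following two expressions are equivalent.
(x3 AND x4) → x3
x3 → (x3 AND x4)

No, Converse is not equivalent to original (counterexample: x3=1, x4=0)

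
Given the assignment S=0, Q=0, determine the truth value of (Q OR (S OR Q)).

Substituting: (0 OR (0 OR 0))
= 0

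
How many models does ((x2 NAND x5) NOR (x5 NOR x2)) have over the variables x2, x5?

Satisfying assignments: (1,1)
Count: 1 out of 4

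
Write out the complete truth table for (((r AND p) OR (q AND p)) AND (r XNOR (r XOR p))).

q | p | r | Output
------------------
0 | 0 | 0 | 0
0 | 0 | 1 | 0
0 | 1 | 0 | 0
0 | 1 | 1 | 0
1 | 0 | 0 | 0
1 | 0 | 1 | 0
1 | 1 | 0 | 0
1 | 1 | 1 | 0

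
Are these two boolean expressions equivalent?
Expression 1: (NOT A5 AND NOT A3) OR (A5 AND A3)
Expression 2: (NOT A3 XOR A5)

Yes, they are equivalent — the two output columns agree on all 4 assignments:
A5 | A3 | Expression 1 | Expression 2
-------------------------------------
0 | 0 | 1 | 1
0 | 1 | 0 | 0
1 | 0 | 0 | 0
1 | 1 | 1 | 1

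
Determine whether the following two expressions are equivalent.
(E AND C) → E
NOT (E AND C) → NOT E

No, Inverse is not equivalent to original (counterexample: C=0, E=1)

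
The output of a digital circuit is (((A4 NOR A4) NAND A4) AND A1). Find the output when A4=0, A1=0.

Substituting: (((0 NOR 0) NAND 0) AND 0)
= 0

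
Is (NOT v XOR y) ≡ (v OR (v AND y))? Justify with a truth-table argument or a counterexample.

No. Counterexample: with y=0, v=0, Expression 1 = 1 but Expression 2 = 0.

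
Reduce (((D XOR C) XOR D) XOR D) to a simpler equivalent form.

By XOR self-cancellation ((E XOR v) XOR v = E):
= (D XOR C)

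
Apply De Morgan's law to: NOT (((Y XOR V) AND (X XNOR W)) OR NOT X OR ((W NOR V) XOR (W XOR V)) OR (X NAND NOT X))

NOT ((Y XOR V) AND (X XNOR W)) AND X AND NOT ((W NOR V) XOR (W XOR V)) AND NOT (X NAND NOT X)
De Morgan's: NOT(OR of terms) = AND of negations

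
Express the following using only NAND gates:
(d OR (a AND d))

((d NAND d) NAND (((a NAND d) NAND (a NAND d)) NAND ((a NAND d) NAND (a NAND d))))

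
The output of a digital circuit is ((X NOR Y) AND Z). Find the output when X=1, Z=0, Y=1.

Substituting: ((1 NOR 1) AND 0)
= 0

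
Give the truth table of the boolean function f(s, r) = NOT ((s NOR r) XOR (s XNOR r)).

s | r | Output
--------------
0 | 0 | 1
0 | 1 | 1
1 | 0 | 1
1 | 1 | 0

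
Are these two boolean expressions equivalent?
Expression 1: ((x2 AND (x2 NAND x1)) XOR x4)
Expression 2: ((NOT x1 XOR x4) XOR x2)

No. Counterexample: with x4=0, x2=0, x1=0, Expression 1 = 0 but Expression 2 = 1.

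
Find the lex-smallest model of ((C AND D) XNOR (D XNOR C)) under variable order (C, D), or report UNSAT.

C=0, D=1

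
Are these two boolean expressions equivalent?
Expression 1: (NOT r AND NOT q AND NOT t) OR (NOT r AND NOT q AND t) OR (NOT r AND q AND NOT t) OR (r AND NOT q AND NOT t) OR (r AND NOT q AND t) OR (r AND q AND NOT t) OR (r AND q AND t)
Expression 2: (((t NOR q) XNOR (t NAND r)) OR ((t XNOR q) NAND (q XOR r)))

Yes, they are equivalent — the two output columns agree on all 8 assignments:
r | q | t | Expression 1 | Expression 2
---------------------------------------
0 | 0 | 0 | 1 | 1
0 | 0 | 1 | 1 | 1
0 | 1 | 0 | 1 | 1
0 | 1 | 1 | 0 | 0
1 | 0 | 0 | 1 | 1
1 | 0 | 1 | 1 | 1
1 | 1 | 0 | 1 | 1
1 | 1 | 1 | 1 | 1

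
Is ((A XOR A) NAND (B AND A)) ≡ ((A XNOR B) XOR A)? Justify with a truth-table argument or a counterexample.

No. Counterexample: with A=0, B=1, Expression 1 = 1 but Expression 2 = 0.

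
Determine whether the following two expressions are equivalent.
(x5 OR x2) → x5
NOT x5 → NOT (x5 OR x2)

Yes, Contrapositive is always equivalent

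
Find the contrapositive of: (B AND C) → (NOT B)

Contrapositive: B → NOT (B AND C)
Note: A statement and its contrapositive are logically equivalent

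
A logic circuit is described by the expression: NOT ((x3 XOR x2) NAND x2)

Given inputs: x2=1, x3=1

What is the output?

Substituting: NOT ((1 XOR 1) NAND 1)
= 0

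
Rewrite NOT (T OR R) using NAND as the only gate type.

(((T NAND T) NAND (R NAND R)) NAND ((T NAND T) NAND (R NAND R)))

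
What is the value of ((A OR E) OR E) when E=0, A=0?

Substituting: ((0 OR 0) OR 0)
= 0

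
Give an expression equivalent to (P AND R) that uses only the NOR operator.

((P NOR P) NOR (R NOR R))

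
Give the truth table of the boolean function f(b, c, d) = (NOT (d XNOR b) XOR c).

b | c | d | Output
------------------
0 | 0 | 0 | 0
0 | 0 | 1 | 1
0 | 1 | 0 | 1
0 | 1 | 1 | 0
1 | 0 | 0 | 1
1 | 0 | 1 | 0
1 | 1 | 0 | 0
1 | 1 | 1 | 1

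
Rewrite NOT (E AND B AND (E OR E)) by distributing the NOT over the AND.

NOT E OR NOT B OR NOT (E OR E)
De Morgan's: NOT(AND of terms) = OR of negations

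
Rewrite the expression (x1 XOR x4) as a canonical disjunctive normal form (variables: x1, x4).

(NOT x1 AND x4) OR (x1 AND NOT x4)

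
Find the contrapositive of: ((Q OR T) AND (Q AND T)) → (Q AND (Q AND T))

Contrapositive: NOT (Q AND (Q AND T)) → NOT ((Q OR T) AND (Q AND T))
Note: A statement and its contrapositive are logically equivalent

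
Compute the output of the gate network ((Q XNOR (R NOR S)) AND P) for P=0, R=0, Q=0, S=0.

Substituting: ((0 XNOR (0 NOR 0)) AND 0)
= 0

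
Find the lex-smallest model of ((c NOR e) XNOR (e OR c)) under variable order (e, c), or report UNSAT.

UNSATISFIABLE - no assignment makes this expression true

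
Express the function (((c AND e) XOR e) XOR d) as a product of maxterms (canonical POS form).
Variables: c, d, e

ΠM(0, 3, 4, 5) = (c OR d OR e) AND (c OR NOT d OR NOT e) AND (NOT c OR d OR e) AND (NOT c OR d OR NOT e)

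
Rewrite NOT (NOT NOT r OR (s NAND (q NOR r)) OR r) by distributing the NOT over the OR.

NOT r AND NOT (s NAND (q NOR r)) AND NOT r
De Morgan's: NOT(OR of terms) = AND of negations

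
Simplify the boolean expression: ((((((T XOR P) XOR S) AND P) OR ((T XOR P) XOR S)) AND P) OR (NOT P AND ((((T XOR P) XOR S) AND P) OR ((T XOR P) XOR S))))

By distribution ((E AND v) OR (E AND NOT v) = E) then absorption (E OR (E AND v) = E):
= ((T XOR P) XOR S)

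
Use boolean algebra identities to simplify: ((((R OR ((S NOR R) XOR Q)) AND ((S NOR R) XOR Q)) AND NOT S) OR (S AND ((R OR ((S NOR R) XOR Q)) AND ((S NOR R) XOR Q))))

By distribution ((E AND v) OR (E AND NOT v) = E) then absorption (E AND (E OR v) = E):
= ((S NOR R) XOR Q)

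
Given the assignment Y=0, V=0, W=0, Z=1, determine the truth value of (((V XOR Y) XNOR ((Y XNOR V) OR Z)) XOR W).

Substituting: (((0 XOR 0) XNOR ((0 XNOR 0) OR 1)) XOR 0)
= 0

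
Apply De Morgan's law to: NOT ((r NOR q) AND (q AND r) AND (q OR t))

NOT (r NOR q) OR NOT (q AND r) OR NOT (q OR t)
De Morgan's: NOT(AND of terms) = OR of negations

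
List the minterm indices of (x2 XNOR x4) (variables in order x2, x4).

Σm(0, 3) = (NOT x2 AND NOT x4) OR (x2 AND x4)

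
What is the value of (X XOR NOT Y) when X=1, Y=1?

Substituting: (1 XOR NOT 1)
= 1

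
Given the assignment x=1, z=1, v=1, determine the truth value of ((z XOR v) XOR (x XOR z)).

Substituting: ((1 XOR 1) XOR (1 XOR 1))
= 0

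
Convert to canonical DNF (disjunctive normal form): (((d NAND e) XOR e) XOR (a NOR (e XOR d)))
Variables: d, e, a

(NOT d AND NOT e AND a) OR (d AND NOT e AND NOT a) OR (d AND NOT e AND a) OR (d AND e AND a)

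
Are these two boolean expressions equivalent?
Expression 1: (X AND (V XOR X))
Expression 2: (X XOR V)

No. Counterexample: with V=1, X=0, Expression 1 = 0 but Expression 2 = 1.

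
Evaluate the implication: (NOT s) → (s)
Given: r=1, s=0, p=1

Antecedent (NOT s) = 1; consequent (s) = 0.
1 → 0 = 0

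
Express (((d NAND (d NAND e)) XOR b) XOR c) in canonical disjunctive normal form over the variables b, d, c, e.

(NOT b AND NOT d AND NOT c AND NOT e) OR (NOT b AND NOT d AND NOT c AND e) OR (NOT b AND d AND NOT c AND e) OR (NOT b AND d AND c AND NOT e) OR (b AND NOT d AND c AND NOT e) OR (b AND NOT d AND c AND e) OR (b AND d AND NOT c AND NOT e) OR (b AND d AND c AND e)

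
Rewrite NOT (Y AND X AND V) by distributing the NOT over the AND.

NOT Y OR NOT X OR NOT V
De Morgan's: NOT(AND of terms) = OR of negations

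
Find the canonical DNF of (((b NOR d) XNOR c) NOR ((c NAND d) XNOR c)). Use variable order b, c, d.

(NOT b AND NOT c AND NOT d) OR (NOT b AND c AND d) OR (b AND c AND d)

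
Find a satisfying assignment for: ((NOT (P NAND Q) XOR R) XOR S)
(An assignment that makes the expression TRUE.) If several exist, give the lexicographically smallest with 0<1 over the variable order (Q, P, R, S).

Q=0, P=0, R=0, S=1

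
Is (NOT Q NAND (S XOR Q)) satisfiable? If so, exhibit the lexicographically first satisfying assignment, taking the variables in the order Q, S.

Q=0, S=0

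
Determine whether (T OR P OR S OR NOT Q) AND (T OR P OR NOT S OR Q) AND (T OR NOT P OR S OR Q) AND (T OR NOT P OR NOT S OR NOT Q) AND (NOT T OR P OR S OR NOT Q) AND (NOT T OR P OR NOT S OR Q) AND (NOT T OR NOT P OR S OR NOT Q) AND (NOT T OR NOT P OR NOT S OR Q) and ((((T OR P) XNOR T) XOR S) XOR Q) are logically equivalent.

Yes, they are equivalent — the two output columns agree on all 16 assignments:
T | P | S | Q | Expression 1 | Expression 2
-------------------------------------------
0 | 0 | 0 | 0 | 1 | 1
0 | 0 | 0 | 1 | 0 | 0
0 | 0 | 1 | 0 | 0 | 0
0 | 0 | 1 | 1 | 1 | 1
0 | 1 | 0 | 0 | 0 | 0
0 | 1 | 0 | 1 | 1 | 1
0 | 1 | 1 | 0 | 1 | 1
0 | 1 | 1 | 1 | 0 | 0
1 | 0 | 0 | 0 | 1 | 1
1 | 0 | 0 | 1 | 0 | 0
1 | 0 | 1 | 0 | 0 | 0
1 | 0 | 1 | 1 | 1 | 1
1 | 1 | 0 | 0 | 1 | 1
1 | 1 | 0 | 1 | 0 | 0
1 | 1 | 1 | 0 | 0 | 0
1 | 1 | 1 | 1 | 1 | 1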